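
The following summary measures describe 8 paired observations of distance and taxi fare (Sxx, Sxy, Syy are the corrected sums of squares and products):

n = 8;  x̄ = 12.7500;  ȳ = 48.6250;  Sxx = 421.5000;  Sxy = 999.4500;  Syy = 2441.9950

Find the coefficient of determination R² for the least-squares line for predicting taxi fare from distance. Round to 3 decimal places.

R² = Sxy²/(Sxx·Syy) = (999.45)²/(421.5·2441.995) = 0.970465

0.970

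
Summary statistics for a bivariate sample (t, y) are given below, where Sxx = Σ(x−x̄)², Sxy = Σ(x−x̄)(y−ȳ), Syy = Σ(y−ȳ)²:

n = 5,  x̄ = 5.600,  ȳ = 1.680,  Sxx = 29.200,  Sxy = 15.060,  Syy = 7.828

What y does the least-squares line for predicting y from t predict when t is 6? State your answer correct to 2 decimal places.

1.89

b = Sxy/Sxx = 15.06/29.2 = 0.515753
a = ȳ − b·x̄ = 1.68 − 0.515753·5.6 = -1.208219
ŷ(6) = a + b·6 = -1.208219 + 0.515753·6 = 1.886301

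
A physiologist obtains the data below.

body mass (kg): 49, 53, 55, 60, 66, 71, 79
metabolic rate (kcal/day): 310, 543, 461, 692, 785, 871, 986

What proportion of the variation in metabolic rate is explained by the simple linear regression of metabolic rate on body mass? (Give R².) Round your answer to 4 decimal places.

0.9364

n = 7, Σx = 433, Σy = 4648, Σxy = 302389, Σx² = 27473, Σy² = 3429396
Sxx = Σx² − (Σx)²/n = 27473 − 26784.142857 = 688.857143
Sxy = Σxy − (Σx)(Σy)/n = 302389 − 287512 = 14877
Syy = Σy² − (Σy)²/n = 3429396 − 3086272 = 343124
R² = Sxy²/(Sxx·Syy) = (14877)²/(688.857143·343124) = 0.936376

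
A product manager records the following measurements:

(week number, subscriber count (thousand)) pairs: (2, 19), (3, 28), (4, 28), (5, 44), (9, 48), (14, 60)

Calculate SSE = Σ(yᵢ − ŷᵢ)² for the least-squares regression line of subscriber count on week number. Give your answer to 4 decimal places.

n = 6, Σx = 37, Σy = 227, Σxy = 1726, Σx² = 331, Σy² = 9769
Sxx = Σx² − (Σx)²/n = 331 − 228.166667 = 102.833333
Sxy = Σxy − (Σx)(Σy)/n = 1726 − 1399.833333 = 326.166667
Syy = Σy² − (Σy)²/n = 9769 − 8588.166667 = 1180.833333
b = Sxy/Sxx = 326.166667/102.833333 = 3.171799
SSE = Syy − b·Sxy = 1180.833333 − 3.171799·326.166667 = 146.298217

146.2982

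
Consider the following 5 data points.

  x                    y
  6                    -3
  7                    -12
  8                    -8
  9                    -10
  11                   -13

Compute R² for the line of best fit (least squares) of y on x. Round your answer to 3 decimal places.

0.511

n = 5, Σx = 41, Σy = -46, Σxy = -399, Σx² = 351, Σy² = 486
Sxx = Σx² − (Σx)²/n = 351 − 336.2 = 14.8
Sxy = Σxy − (Σx)(Σy)/n = -399 − (-377.2) = -21.8
Syy = Σy² − (Σy)²/n = 486 − 423.2 = 62.8
R² = Sxy²/(Sxx·Syy) = (-21.8)²/(14.8·62.8) = 0.511319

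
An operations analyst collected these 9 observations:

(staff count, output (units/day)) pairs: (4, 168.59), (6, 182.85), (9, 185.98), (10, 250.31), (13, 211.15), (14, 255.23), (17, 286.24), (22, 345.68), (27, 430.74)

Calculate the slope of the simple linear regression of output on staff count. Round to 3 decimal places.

n = 9, Σx = 122, Σy = 2316.77, Σxy = 36367.57, Σx² = 2100
Sxx = Σx² − (Σx)²/n = 2100 − 1653.777778 = 446.222222
Sxy = Σxy − (Σx)(Σy)/n = 36367.57 − 31405.104444 = 4962.465556
b = Sxy/Sxx = 4962.465556/446.222222 = 11.121063

11.121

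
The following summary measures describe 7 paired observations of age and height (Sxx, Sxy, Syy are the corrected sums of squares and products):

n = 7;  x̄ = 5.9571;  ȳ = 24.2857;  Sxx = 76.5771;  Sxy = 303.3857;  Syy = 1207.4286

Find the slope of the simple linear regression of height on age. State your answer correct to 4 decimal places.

3.9618

b = Sxy/Sxx = 303.3857/76.5771 = 3.961833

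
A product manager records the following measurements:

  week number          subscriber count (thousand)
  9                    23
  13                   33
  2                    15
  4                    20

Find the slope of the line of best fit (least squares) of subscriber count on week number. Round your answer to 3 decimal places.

n = 4, Σx = 28, Σy = 91, Σxy = 746, Σx² = 270
Sxx = Σx² − (Σx)²/n = 270 − 196 = 74
Sxy = Σxy − (Σx)(Σy)/n = 746 − 637 = 109
b = Sxy/Sxx = 109/74 = 1.472973

1.473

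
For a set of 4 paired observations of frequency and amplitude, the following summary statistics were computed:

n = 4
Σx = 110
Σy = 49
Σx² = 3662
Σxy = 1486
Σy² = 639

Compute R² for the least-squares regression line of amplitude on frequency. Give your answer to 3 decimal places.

0.777

Sxx = Σx² − (Σx)²/n = 3662 − 3025 = 637
Sxy = Σxy − (Σx)(Σy)/n = 1486 − 1347.5 = 138.5
Syy = Σy² − (Σy)²/n = 639 − 600.25 = 38.75
R² = Sxy²/(Sxx·Syy) = (138.5)²/(637·38.75) = 0.777121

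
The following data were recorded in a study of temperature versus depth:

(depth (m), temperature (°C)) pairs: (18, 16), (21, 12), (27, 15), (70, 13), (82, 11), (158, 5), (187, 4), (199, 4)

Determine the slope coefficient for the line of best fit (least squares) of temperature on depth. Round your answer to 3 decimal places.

n = 8, Σx = 762, Σy = 80, Σxy = 5091, Σx² = 112652
Sxx = Σx² − (Σx)²/n = 112652 − 72580.5 = 40071.5
Sxy = Σxy − (Σx)(Σy)/n = 5091 − 7620 = -2529
b = Sxy/Sxx = -2529/40071.5 = -0.063112

-0.063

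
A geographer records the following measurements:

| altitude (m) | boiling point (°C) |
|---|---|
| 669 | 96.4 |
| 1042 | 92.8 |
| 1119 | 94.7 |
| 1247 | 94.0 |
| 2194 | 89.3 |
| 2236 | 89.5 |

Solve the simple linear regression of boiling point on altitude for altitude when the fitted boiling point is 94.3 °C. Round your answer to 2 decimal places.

n = 6, Σx = 8507, Σy = 556.7, Σxy = 780422.7, Σx² = 14153827
Sxx = Σx² − (Σx)²/n = 14153827 − 12061508.166667 = 2092318.833333
Sxy = Σxy − (Σx)(Σy)/n = 780422.7 − 789307.816667 = -8885.116667
b = Sxy/Sxx = -8885.116667/2092318.833333 = -0.004247
a = ȳ − b·x̄ = 92.783333 − (-0.004247)·1417.833333 = 98.804220
Set a + b·x = 94.3: x = (94.3 − 98.804220) / (-0.004247) = 1060.679865

1060.68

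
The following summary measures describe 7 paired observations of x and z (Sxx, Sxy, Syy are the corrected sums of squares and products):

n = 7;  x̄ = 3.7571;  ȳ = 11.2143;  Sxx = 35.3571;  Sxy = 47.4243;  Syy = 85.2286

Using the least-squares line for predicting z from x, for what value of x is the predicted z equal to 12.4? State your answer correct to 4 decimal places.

b = Sxy/Sxx = 47.4243/35.3571 = 1.341295
a = ȳ − b·x̄ = 11.2143 − 1.341295·3.7571 = 6.174921
Set a + b·x = 12.4: x = (12.4 − 6.174921) / 1.341295 = 4.641096

4.6411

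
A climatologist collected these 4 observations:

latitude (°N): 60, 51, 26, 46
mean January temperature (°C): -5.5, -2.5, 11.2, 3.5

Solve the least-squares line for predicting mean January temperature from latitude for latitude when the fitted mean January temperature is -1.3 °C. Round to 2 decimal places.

n = 4, Σx = 183, Σy = 6.7, Σxy = -5.3, Σx² = 8993
Sxx = Σx² − (Σx)²/n = 8993 − 8372.25 = 620.75
Sxy = Σxy − (Σx)(Σy)/n = -5.3 − 306.525 = -311.825
b = Sxy/Sxx = -311.825/620.75 = -0.502336
a = ȳ − b·x̄ = 1.675 − (-0.502336)·45.75 = 24.656867
Set a + b·x = -1.3: x = (-1.3 − 24.656867) / (-0.502336) = 51.672332

51.67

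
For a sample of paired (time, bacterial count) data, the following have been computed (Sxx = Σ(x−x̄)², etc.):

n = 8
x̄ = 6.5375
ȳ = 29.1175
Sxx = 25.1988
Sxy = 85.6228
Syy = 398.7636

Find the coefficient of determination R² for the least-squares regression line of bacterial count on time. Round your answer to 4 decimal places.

0.7296

R² = Sxy²/(Sxx·Syy) = (85.6228)²/(25.1988·398.7636) = 0.729598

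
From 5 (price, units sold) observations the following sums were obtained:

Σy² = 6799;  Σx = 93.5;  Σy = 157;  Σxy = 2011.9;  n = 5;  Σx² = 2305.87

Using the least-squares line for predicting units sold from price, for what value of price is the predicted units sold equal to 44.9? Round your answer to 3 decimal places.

10.556

Sxx = Σx² − (Σx)²/n = 2305.87 − 1748.45 = 557.42
Sxy = Σxy − (Σx)(Σy)/n = 2011.9 − 2935.9 = -924
b = Sxy/Sxx = -924/557.42 = -1.657637
a = ȳ − b·x̄ = 31.4 − (-1.657637)·18.7 = 62.397811
Set a + b·x = 44.9: x = (44.9 − 62.397811) / (-1.657637) = 10.555877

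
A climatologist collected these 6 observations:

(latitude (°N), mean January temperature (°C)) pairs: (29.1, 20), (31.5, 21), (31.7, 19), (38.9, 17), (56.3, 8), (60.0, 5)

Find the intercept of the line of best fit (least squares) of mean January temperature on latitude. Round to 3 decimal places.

n = 6, Σx = 247.5, Σy = 90, Σxy = 3257.5, Σx² = 11126.85
Sxx = Σx² − (Σx)²/n = 11126.85 − 10209.375 = 917.475
Sxy = Σxy − (Σx)(Σy)/n = 3257.5 − 3712.5 = -455
b = Sxy/Sxx = -455/917.475 = -0.495926
a = ȳ − b·x̄ = 15 − (-0.495926)·41.25 = 35.456961

35.457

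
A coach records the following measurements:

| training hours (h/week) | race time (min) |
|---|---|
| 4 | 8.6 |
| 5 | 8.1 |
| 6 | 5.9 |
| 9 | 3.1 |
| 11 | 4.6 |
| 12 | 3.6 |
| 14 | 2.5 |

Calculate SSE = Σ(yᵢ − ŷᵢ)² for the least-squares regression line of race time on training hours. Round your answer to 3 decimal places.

6.256

n = 7, Σx = 61, Σy = 36.4, Σxy = 267, Σx² = 619, Σy² = 224.36
Sxx = Σx² − (Σx)²/n = 619 − 531.571429 = 87.428571
Sxy = Σxy − (Σx)(Σy)/n = 267 − 317.2 = -50.2
Syy = Σy² − (Σy)²/n = 224.36 − 189.28 = 35.08
b = Sxy/Sxx = -50.2/87.428571 = -0.574183
SSE = Syy − b·Sxy = 35.08 − (-0.574183)·(-50.2) = 6.256013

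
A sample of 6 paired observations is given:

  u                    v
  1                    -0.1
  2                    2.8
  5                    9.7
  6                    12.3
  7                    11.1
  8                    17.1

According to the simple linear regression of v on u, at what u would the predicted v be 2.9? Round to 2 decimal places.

n = 6, Σx = 29, Σy = 52.9, Σxy = 342.3, Σx² = 179
Sxx = Σx² − (Σx)²/n = 179 − 140.166667 = 38.833333
Sxy = Σxy − (Σx)(Σy)/n = 342.3 − 255.683333 = 86.616667
b = Sxy/Sxx = 86.616667/38.833333 = 2.230472
a = ȳ − b·x̄ = 8.816667 − 2.230472·4.833333 = -1.963948
Set a + b·x = 2.9: x = (2.9 − (-1.963948)) / 2.230472 = 2.180681

2.18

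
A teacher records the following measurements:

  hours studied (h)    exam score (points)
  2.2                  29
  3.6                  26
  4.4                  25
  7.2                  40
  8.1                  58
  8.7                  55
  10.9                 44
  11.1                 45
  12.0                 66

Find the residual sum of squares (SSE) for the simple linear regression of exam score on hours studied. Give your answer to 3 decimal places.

595.718

n = 9, Σx = 68.2, Σy = 388, Σxy = 3274.8, Σx² = 616.32, Σy² = 18448
Sxx = Σx² − (Σx)²/n = 616.32 − 516.804444 = 99.515556
Sxy = Σxy − (Σx)(Σy)/n = 3274.8 − 2940.177778 = 334.622222
Syy = Σy² − (Σy)²/n = 18448 − 16727.111111 = 1720.888889
b = Sxy/Sxx = 334.622222/99.515556 = 3.362512
SSE = Syy − b·Sxy = 1720.888889 − 3.362512·334.622222 = 595.717744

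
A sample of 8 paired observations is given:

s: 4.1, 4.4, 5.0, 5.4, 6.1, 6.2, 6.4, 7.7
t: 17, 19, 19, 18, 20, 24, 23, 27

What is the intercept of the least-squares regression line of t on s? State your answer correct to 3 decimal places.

5.865

n = 8, Σx = 45.3, Σy = 167, Σxy = 971.4, Σx² = 266.23
Sxx = Σx² − (Σx)²/n = 266.23 − 256.51125 = 9.71875
Sxy = Σxy − (Σx)(Σy)/n = 971.4 − 945.6375 = 25.7625
b = Sxy/Sxx = 25.7625/9.71875 = 2.650804
a = ȳ − b·x̄ = 20.875 − 2.650804·5.6625 = 5.864823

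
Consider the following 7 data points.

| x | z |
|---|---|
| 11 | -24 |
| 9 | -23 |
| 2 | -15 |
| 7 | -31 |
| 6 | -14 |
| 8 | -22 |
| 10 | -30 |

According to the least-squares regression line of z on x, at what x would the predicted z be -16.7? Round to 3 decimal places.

3.214

n = 7, Σx = 53, Σy = -159, Σxy = -1278, Σx² = 455
Sxx = Σx² − (Σx)²/n = 455 − 401.285714 = 53.714286
Sxy = Σxy − (Σx)(Σy)/n = -1278 − (-1203.857143) = -74.142857
b = Sxy/Sxx = -74.142857/53.714286 = -1.380319
a = ȳ − b·x̄ = -22.714286 − (-1.380319)·7.571429 = -12.263298
Set a + b·x = -16.7: x = (-16.7 − (-12.263298)) / (-1.380319) = 3.214258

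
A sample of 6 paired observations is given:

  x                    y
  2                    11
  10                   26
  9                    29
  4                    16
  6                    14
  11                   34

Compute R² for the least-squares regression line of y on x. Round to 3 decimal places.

n = 6, Σx = 42, Σy = 130, Σxy = 1065, Σx² = 358, Σy² = 3246
Sxx = Σx² − (Σx)²/n = 358 − 294 = 64
Sxy = Σxy − (Σx)(Σy)/n = 1065 − 910 = 155
Syy = Σy² − (Σy)²/n = 3246 − 2816.666667 = 429.333333
R² = Sxy²/(Sxx·Syy) = (155)²/(64·429.333333) = 0.874357

0.874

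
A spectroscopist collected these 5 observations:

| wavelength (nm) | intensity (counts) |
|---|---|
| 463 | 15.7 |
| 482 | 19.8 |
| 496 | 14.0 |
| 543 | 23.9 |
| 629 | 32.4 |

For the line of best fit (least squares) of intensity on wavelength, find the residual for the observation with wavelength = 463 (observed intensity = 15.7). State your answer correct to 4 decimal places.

0.6973

n = 5, Σx = 2613, Σy = 105.8, Σxy = 57114, Σx² = 1383199
Sxx = Σx² − (Σx)²/n = 1383199 − 1365553.8 = 17645.2
Sxy = Σxy − (Σx)(Σy)/n = 57114 − 55291.08 = 1822.92
b = Sxy/Sxx = 1822.92/17645.2 = 0.103310
a = ȳ − b·x̄ = 21.16 − 0.103310·522.6 = -32.829640
ŷ(463) = -32.829640 + 0.103310·463 = 15.002743
residual = y − ŷ = 15.7 − 15.002743 = 0.697257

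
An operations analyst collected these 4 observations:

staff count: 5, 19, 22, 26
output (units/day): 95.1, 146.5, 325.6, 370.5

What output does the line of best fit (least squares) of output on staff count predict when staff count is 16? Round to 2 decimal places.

209.01

n = 4, Σx = 72, Σy = 937.7, Σxy = 20055.2, Σx² = 1546
Sxx = Σx² − (Σx)²/n = 1546 − 1296 = 250
Sxy = Σxy − (Σx)(Σy)/n = 20055.2 − 16878.6 = 3176.6
b = Sxy/Sxx = 3176.6/250 = 12.7064
a = ȳ − b·x̄ = 234.425 − 12.7064·18 = 5.7098
ŷ(16) = a + b·16 = 5.7098 + 12.7064·16 = 209.0122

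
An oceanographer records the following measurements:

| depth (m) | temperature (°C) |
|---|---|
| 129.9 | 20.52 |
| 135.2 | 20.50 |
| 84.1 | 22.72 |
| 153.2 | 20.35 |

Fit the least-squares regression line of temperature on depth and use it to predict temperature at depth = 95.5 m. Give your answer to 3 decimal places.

n = 4, Σx = 502.4, Σy = 84.09, Σxy = 10465.52, Σx² = 65696.1
Sxx = Σx² − (Σx)²/n = 65696.1 − 63101.44 = 2594.66
Sxy = Σxy − (Σx)(Σy)/n = 10465.52 − 10561.704 = -96.184
b = Sxy/Sxx = -96.184/2594.66 = -0.037070
a = ȳ − b·x̄ = 21.0225 − (-0.037070)·125.6 = 25.678490
ŷ(95.5) = a + b·95.5 = 25.678490 + (-0.037070)·95.5 = 22.138306

22.138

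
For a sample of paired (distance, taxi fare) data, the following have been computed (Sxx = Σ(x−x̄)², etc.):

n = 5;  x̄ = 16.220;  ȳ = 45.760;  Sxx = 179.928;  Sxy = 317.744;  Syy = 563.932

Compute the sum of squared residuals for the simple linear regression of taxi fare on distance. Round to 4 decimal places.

b = Sxy/Sxx = 317.744/179.928 = 1.765951
SSE = Syy − b·Sxy = 563.932 − 1.765951·317.744 = 2.811721

2.8117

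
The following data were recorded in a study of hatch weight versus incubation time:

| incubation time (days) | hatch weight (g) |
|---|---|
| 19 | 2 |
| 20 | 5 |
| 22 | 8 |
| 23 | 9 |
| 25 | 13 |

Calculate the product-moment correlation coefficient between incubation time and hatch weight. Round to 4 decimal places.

0.9919

n = 5, Σx = 109, Σy = 37, Σxy = 846, Σx² = 2399, Σy² = 343
Sxx = Σx² − (Σx)²/n = 2399 − 2376.2 = 22.8
Sxy = Σxy − (Σx)(Σy)/n = 846 − 806.6 = 39.4
Syy = Σy² − (Σy)²/n = 343 − 273.8 = 69.2
r = Sxy/√(Sxx·Syy) = 39.4/√(1577.76) = 39.4/39.721027 = 0.991918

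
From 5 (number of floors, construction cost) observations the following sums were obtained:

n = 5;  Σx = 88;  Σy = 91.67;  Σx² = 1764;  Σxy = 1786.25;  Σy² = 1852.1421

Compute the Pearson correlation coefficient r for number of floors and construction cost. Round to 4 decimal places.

0.8999

Sxx = Σx² − (Σx)²/n = 1764 − 1548.8 = 215.2
Sxy = Σxy − (Σx)(Σy)/n = 1786.25 − 1613.392 = 172.858
Syy = Σy² − (Σy)²/n = 1852.1421 − 1680.67778 = 171.46432
r = Sxy/√(Sxx·Syy) = 172.858/√(36899.121664) = 172.858/192.091441 = 0.899874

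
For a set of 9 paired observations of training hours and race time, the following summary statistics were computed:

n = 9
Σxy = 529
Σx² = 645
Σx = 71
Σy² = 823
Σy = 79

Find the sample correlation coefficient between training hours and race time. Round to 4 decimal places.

Sxx = Σx² − (Σx)²/n = 645 − 560.111111 = 84.888889
Sxy = Σxy − (Σx)(Σy)/n = 529 − 623.222222 = -94.222222
Syy = Σy² − (Σy)²/n = 823 − 693.444444 = 129.555556
r = Sxy/√(Sxx·Syy) = -94.222222/√(10997.827160) = -94.222222/104.870526 = -0.898462

-0.8985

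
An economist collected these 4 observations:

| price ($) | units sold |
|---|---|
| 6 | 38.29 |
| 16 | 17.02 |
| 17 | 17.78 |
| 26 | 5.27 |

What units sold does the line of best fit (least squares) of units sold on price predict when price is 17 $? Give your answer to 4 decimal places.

n = 4, Σx = 65, Σy = 78.36, Σxy = 941.34, Σx² = 1257
Sxx = Σx² − (Σx)²/n = 1257 − 1056.25 = 200.75
Sxy = Σxy − (Σx)(Σy)/n = 941.34 − 1273.35 = -332.01
b = Sxy/Sxx = -332.01/200.75 = -1.653848
a = ȳ − b·x̄ = 19.59 − (-1.653848)·16.25 = 46.465031
ŷ(17) = a + b·17 = 46.465031 + (-1.653848)·17 = 18.349614

18.3496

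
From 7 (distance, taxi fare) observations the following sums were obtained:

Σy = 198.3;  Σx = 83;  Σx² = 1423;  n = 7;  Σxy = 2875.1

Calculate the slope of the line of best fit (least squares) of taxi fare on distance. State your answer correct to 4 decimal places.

1.1936

Sxx = Σx² − (Σx)²/n = 1423 − 984.142857 = 438.857143
Sxy = Σxy − (Σx)(Σy)/n = 2875.1 − 2351.271429 = 523.828571
b = Sxy/Sxx = 523.828571/438.857143 = 1.193620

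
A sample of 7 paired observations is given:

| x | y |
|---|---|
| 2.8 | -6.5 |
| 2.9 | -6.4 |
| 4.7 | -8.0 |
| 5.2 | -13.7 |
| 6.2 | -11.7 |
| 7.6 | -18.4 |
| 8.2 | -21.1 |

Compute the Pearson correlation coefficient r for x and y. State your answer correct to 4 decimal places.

-0.9478

n = 7, Σx = 37.6, Σy = -85.8, Σxy = -531, Σx² = 228.82, Σy² = 1255.56
Sxx = Σx² − (Σx)²/n = 228.82 − 201.965714 = 26.854286
Sxy = Σxy − (Σx)(Σy)/n = -531 − (-460.868571) = -70.131429
Syy = Σy² − (Σy)²/n = 1255.56 − 1051.662857 = 203.897143
r = Sxy/√(Sxx·Syy) = -70.131429/√(5475.512131) = -70.131429/73.996704 = -0.947764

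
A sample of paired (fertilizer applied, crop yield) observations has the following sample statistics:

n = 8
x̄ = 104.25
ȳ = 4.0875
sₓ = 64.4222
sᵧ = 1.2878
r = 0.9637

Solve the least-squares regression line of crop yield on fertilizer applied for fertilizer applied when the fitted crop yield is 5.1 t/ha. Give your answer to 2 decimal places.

156.81

b = r · sᵧ/sₓ = 0.9637 · 1.2878/64.4222 = 0.019264
a = ȳ − b·x̄ = 4.0875 − 0.019264·104.25 = 2.079190
Set a + b·x = 5.1: x = (5.1 − 2.079190) / 0.019264 = 156.808178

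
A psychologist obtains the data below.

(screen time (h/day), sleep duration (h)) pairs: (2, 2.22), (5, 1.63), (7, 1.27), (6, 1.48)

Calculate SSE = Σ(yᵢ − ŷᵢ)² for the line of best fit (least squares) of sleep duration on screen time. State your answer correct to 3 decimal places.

n = 4, Σx = 20, Σy = 6.6, Σxy = 30.36, Σx² = 114, Σy² = 11.3886
Sxx = Σx² − (Σx)²/n = 114 − 100 = 14
Sxy = Σxy − (Σx)(Σy)/n = 30.36 − 33 = -2.64
Syy = Σy² − (Σy)²/n = 11.3886 − 10.89 = 0.4986
b = Sxy/Sxx = -2.64/14 = -0.188571
SSE = Syy − b·Sxy = 0.4986 − (-0.188571)·(-2.64) = 0.000771

0.001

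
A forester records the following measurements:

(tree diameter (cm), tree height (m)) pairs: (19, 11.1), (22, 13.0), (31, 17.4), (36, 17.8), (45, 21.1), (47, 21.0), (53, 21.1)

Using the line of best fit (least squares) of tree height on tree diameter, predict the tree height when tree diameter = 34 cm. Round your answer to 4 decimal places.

16.8483

n = 7, Σx = 253, Σy = 122.5, Σxy = 4731.9, Σx² = 10145
Sxx = Σx² − (Σx)²/n = 10145 − 9144.142857 = 1000.857143
Sxy = Σxy − (Σx)(Σy)/n = 4731.9 − 4427.5 = 304.4
b = Sxy/Sxx = 304.4/1000.857143 = 0.304139
a = ȳ − b·x̄ = 17.5 − 0.304139·36.142857 = 6.507536
ŷ(34) = a + b·34 = 6.507536 + 0.304139·34 = 16.848273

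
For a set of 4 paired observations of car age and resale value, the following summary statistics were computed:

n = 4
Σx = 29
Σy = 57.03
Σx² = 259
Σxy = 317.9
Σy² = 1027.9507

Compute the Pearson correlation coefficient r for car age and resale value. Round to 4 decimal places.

Sxx = Σx² − (Σx)²/n = 259 − 210.25 = 48.75
Sxy = Σxy − (Σx)(Σy)/n = 317.9 − 413.4675 = -95.5675
Syy = Σy² − (Σy)²/n = 1027.9507 − 813.105225 = 214.845475
r = Sxy/√(Sxx·Syy) = -95.5675/√(10473.716906) = -95.5675/102.341179 = -0.933813

-0.9338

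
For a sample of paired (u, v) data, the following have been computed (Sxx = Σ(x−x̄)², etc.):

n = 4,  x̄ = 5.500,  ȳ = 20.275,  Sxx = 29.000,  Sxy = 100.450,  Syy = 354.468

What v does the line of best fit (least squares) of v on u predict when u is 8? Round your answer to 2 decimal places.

b = Sxy/Sxx = 100.45/29 = 3.463793
a = ȳ − b·x̄ = 20.275 − 3.463793·5.5 = 1.224138
ŷ(8) = a + b·8 = 1.224138 + 3.463793·8 = 28.934483

28.93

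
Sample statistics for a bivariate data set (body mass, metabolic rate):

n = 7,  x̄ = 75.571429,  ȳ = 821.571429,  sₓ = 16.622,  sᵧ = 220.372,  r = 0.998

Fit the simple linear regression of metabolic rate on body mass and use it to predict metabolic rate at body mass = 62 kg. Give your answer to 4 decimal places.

b = r · sᵧ/sₓ = 0.998 · 220.372/16.622 = 13.231335
a = ȳ − b·x̄ = 821.571429 − 13.231335·75.571429 = -178.339490
ŷ(62) = a + b·62 = -178.339490 + 13.231335·62 = 642.003301

642.0033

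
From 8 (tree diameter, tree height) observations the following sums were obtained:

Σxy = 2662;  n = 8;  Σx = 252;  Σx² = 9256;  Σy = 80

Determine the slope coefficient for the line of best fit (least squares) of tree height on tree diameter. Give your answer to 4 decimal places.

Sxx = Σx² − (Σx)²/n = 9256 − 7938 = 1318
Sxy = Σxy − (Σx)(Σy)/n = 2662 − 2520 = 142
b = Sxy/Sxx = 142/1318 = 0.107739

0.1077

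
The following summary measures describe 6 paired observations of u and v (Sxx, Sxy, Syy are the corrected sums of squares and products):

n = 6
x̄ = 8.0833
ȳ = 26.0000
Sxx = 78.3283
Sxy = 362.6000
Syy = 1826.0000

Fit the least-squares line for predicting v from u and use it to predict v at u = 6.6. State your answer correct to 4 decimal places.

b = Sxy/Sxx = 362.6/78.3283 = 4.629234
a = ȳ − b·x̄ = 26 − 4.629234·8.0833 = -11.419484
ŷ(6.6) = a + b·6.6 = -11.419484 + 4.629234·6.6 = 19.133458

19.1335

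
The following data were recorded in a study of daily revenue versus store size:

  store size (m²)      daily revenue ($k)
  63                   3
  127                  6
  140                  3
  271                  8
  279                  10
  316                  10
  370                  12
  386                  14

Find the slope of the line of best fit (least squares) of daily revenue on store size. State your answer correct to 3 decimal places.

n = 8, Σx = 1952, Σy = 66, Σxy = 19333, Σx² = 576732
Sxx = Σx² − (Σx)²/n = 576732 − 476288 = 100444
Sxy = Σxy − (Σx)(Σy)/n = 19333 − 16104 = 3229
b = Sxy/Sxx = 3229/100444 = 0.032147

0.032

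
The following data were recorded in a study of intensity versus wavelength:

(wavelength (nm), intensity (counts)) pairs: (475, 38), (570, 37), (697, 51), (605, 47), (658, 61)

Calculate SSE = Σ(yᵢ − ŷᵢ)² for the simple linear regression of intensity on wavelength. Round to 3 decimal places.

157.590

n = 5, Σx = 3005, Σy = 234, Σxy = 143260, Σx² = 1835323, Σy² = 11344
Sxx = Σx² − (Σx)²/n = 1835323 − 1806005 = 29318
Sxy = Σxy − (Σx)(Σy)/n = 143260 − 140634 = 2626
Syy = Σy² − (Σy)²/n = 11344 − 10951.2 = 392.8
b = Sxy/Sxx = 2626/29318 = 0.089570
SSE = Syy − b·Sxy = 392.8 − 0.089570·2626 = 157.590368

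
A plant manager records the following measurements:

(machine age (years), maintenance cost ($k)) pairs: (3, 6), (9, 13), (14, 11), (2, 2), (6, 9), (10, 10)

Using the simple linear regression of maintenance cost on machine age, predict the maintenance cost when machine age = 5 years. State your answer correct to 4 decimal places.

n = 6, Σx = 44, Σy = 51, Σxy = 447, Σx² = 426
Sxx = Σx² − (Σx)²/n = 426 − 322.666667 = 103.333333
Sxy = Σxy − (Σx)(Σy)/n = 447 − 374 = 73
b = Sxy/Sxx = 73/103.333333 = 0.706452
a = ȳ − b·x̄ = 8.5 − 0.706452·7.333333 = 3.319355
ŷ(5) = a + b·5 = 3.319355 + 0.706452·5 = 6.851613

6.8516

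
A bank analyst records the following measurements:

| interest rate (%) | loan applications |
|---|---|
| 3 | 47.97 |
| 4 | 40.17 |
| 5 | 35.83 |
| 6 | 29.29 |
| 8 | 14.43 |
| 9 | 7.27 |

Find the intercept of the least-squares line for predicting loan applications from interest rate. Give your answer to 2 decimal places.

68.34

n = 6, Σx = 35, Σy = 174.96, Σxy = 840.35, Σx² = 231
Sxx = Σx² − (Σx)²/n = 231 − 204.166667 = 26.833333
Sxy = Σxy − (Σx)(Σy)/n = 840.35 − 1020.6 = -180.25
b = Sxy/Sxx = -180.25/26.833333 = -6.717391
a = ȳ − b·x̄ = 29.16 − (-6.717391)·5.833333 = 68.344783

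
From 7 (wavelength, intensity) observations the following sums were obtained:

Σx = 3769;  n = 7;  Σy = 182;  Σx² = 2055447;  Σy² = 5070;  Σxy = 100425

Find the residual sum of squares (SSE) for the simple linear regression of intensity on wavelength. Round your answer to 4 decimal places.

Sxx = Σx² − (Σx)²/n = 2055447 − 2029337.285714 = 26109.714286
Sxy = Σxy − (Σx)(Σy)/n = 100425 − 97994 = 2431
Syy = Σy² − (Σy)²/n = 5070 − 4732 = 338
b = Sxy/Sxx = 2431/26109.714286 = 0.093107
SSE = Syy − b·Sxy = 338 − 0.093107·2431 = 111.656619

111.6566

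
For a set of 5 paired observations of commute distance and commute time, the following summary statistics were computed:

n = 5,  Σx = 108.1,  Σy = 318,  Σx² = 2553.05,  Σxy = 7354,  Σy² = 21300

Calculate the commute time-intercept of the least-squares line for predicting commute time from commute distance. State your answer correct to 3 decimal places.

15.656

Sxx = Σx² − (Σx)²/n = 2553.05 − 2337.122 = 215.928
Sxy = Σxy − (Σx)(Σy)/n = 7354 − 6875.16 = 478.84
b = Sxy/Sxx = 478.84/215.928 = 2.217591
a = ȳ − b·x̄ = 63.6 − 2.217591·21.62 = 15.655682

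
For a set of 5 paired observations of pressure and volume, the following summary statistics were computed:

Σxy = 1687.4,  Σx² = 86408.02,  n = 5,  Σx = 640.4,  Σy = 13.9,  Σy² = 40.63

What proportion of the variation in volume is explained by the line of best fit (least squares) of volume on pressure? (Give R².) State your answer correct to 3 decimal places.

Sxx = Σx² − (Σx)²/n = 86408.02 − 82022.432 = 4385.588
Sxy = Σxy − (Σx)(Σy)/n = 1687.4 − 1780.312 = -92.912
Syy = Σy² − (Σy)²/n = 40.63 − 38.642 = 1.988
R² = Sxy²/(Sxx·Syy) = (-92.912)²/(4385.588·1.988) = 0.990146

0.990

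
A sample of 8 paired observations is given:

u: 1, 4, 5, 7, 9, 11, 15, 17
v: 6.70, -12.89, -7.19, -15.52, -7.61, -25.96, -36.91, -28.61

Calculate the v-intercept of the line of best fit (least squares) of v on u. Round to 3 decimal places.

n = 8, Σx = 69, Σy = -127.99, Σxy = -1583.52, Σx² = 807
Sxx = Σx² − (Σx)²/n = 807 − 595.125 = 211.875
Sxy = Σxy − (Σx)(Σy)/n = -1583.52 − (-1103.91375) = -479.60625
b = Sxy/Sxx = -479.60625/211.875 = -2.263628
a = ȳ − b·x̄ = -15.99875 − (-2.263628)·8.625 = 3.525044

3.525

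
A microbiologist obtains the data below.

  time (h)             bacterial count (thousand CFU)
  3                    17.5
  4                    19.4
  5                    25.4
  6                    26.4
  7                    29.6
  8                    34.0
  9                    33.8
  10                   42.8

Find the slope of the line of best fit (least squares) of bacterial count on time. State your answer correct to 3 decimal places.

n = 8, Σx = 52, Σy = 228.9, Σxy = 1626.9, Σx² = 380
Sxx = Σx² − (Σx)²/n = 380 − 338 = 42
Sxy = Σxy − (Σx)(Σy)/n = 1626.9 − 1487.85 = 139.05
b = Sxy/Sxx = 139.05/42 = 3.310714

3.311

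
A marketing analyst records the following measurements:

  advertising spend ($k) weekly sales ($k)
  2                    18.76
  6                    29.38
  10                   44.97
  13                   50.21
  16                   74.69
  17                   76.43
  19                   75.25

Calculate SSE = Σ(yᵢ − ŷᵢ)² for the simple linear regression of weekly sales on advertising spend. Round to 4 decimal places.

n = 7, Σx = 83, Σy = 369.69, Σxy = 5240.33, Σx² = 1215, Σy² = 22841.1705
Sxx = Σx² − (Σx)²/n = 1215 − 984.142857 = 230.857143
Sxy = Σxy − (Σx)(Σy)/n = 5240.33 − 4383.467143 = 856.862857
Syy = Σy² − (Σy)²/n = 22841.1705 − 19524.385157 = 3316.785343
b = Sxy/Sxx = 856.862857/230.857143 = 3.711658
SSE = Syy − b·Sxy = 3316.785343 − 3.711658·856.862857 = 136.403108

136.4031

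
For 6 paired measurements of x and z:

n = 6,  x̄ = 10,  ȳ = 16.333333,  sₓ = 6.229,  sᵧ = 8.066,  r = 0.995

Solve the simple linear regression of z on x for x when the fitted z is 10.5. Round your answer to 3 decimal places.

5.473

b = r · sᵧ/sₓ = 0.995 · 8.066/6.229 = 1.288436
a = ȳ − b·x̄ = 16.333333 − 1.288436·10 = 3.448970
Set a + b·x = 10.5: x = (10.5 − 3.448970) / 1.288436 = 5.472549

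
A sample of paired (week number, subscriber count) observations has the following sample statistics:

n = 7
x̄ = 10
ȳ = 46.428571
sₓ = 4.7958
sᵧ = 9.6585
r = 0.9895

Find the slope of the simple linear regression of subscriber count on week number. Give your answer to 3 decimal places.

b = r · sᵧ/sₓ = 0.9895 · 9.6585/4.7958 = 1.992803

1.993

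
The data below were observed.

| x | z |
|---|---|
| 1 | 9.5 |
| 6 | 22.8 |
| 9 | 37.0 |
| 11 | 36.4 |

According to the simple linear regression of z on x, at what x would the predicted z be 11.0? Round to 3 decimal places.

1.484

n = 4, Σx = 27, Σy = 105.7, Σxy = 879.7, Σx² = 239
Sxx = Σx² − (Σx)²/n = 239 − 182.25 = 56.75
Sxy = Σxy − (Σx)(Σy)/n = 879.7 − 713.475 = 166.225
b = Sxy/Sxx = 166.225/56.75 = 2.929075
a = ȳ − b·x̄ = 26.425 − 2.929075·6.75 = 6.653744
Set a + b·x = 11.0: x = (11.0 − 6.653744) / 2.929075 = 1.483832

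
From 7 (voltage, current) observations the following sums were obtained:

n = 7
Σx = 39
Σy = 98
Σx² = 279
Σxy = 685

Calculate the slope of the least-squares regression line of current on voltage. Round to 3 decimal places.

Sxx = Σx² − (Σx)²/n = 279 − 217.285714 = 61.714286
Sxy = Σxy − (Σx)(Σy)/n = 685 − 546 = 139
b = Sxy/Sxx = 139/61.714286 = 2.252315

2.252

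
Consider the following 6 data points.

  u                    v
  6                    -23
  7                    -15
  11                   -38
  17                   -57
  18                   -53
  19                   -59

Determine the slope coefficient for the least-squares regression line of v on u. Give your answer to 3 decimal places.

-3.133

n = 6, Σx = 78, Σy = -245, Σxy = -3705, Σx² = 1180
Sxx = Σx² − (Σx)²/n = 1180 − 1014 = 166
Sxy = Σxy − (Σx)(Σy)/n = -3705 − (-3185) = -520
b = Sxy/Sxx = -520/166 = -3.132530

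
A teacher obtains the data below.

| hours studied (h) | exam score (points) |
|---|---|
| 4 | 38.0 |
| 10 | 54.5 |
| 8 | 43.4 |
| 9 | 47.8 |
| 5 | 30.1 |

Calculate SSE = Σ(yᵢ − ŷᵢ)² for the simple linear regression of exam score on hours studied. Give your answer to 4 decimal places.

n = 5, Σx = 36, Σy = 213.8, Σxy = 1624.9, Σx² = 286, Σy² = 9488.66
Sxx = Σx² − (Σx)²/n = 286 − 259.2 = 26.8
Sxy = Σxy − (Σx)(Σy)/n = 1624.9 − 1539.36 = 85.54
Syy = Σy² − (Σy)²/n = 9488.66 − 9142.088 = 346.572
b = Sxy/Sxx = 85.54/26.8 = 3.191791
SSE = Syy − b·Sxy = 346.572 − 3.191791·85.54 = 73.546194

73.5462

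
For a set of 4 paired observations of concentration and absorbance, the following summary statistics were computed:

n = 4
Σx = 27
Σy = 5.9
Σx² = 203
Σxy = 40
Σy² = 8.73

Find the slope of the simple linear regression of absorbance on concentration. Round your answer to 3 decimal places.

Sxx = Σx² − (Σx)²/n = 203 − 182.25 = 20.75
Sxy = Σxy − (Σx)(Σy)/n = 40 − 39.825 = 0.175
b = Sxy/Sxx = 0.175/20.75 = 0.008434

0.008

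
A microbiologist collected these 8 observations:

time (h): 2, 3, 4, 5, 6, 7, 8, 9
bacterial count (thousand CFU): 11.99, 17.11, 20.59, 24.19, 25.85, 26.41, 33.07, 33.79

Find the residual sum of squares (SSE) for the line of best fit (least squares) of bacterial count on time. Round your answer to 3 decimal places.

n = 8, Σx = 44, Σy = 193, Σxy = 1187.26, Σx² = 284, Σy² = 5046.716
Sxx = Σx² − (Σx)²/n = 284 − 242 = 42
Sxy = Σxy − (Σx)(Σy)/n = 1187.26 − 1061.5 = 125.76
Syy = Σy² − (Σy)²/n = 5046.716 − 4656.125 = 390.591
b = Sxy/Sxx = 125.76/42 = 2.994286
SSE = Syy − b·Sxy = 390.591 − 2.994286·125.76 = 14.029629

14.030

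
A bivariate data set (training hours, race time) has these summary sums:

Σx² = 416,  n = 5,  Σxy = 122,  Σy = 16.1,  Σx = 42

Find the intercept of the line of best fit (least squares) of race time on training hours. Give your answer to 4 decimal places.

Sxx = Σx² − (Σx)²/n = 416 − 352.8 = 63.2
Sxy = Σxy − (Σx)(Σy)/n = 122 − 135.24 = -13.24
b = Sxy/Sxx = -13.24/63.2 = -0.209494
a = ȳ − b·x̄ = 3.22 − (-0.209494)·8.4 = 4.979747

4.9797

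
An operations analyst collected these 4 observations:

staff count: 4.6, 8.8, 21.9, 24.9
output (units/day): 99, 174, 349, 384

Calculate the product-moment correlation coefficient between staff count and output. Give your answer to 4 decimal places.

0.9985

n = 4, Σx = 60.2, Σy = 1006, Σxy = 19191.3, Σx² = 1198.22, Σy² = 309334
Sxx = Σx² − (Σx)²/n = 1198.22 − 906.01 = 292.21
Sxy = Σxy − (Σx)(Σy)/n = 19191.3 − 15140.3 = 4051
Syy = Σy² − (Σy)²/n = 309334 − 253009 = 56325
r = Sxy/√(Sxx·Syy) = 4051/√(16458728.25) = 4051/4056.935820 = 0.998537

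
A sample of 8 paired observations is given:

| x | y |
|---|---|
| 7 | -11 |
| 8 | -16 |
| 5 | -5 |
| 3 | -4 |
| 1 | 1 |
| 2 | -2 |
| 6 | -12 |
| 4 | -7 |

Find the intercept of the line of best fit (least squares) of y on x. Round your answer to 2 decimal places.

2.96

n = 8, Σx = 36, Σy = -56, Σxy = -345, Σx² = 204
Sxx = Σx² − (Σx)²/n = 204 − 162 = 42
Sxy = Σxy − (Σx)(Σy)/n = -345 − (-252) = -93
b = Sxy/Sxx = -93/42 = -2.214286
a = ȳ − b·x̄ = -7 − (-2.214286)·4.5 = 2.964286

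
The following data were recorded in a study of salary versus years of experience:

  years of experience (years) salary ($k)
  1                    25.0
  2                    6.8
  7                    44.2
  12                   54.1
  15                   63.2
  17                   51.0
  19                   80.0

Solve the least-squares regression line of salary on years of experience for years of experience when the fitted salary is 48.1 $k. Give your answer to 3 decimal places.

n = 7, Σx = 73, Σy = 324.3, Σxy = 4332.2, Σx² = 1073
Sxx = Σx² − (Σx)²/n = 1073 − 761.285714 = 311.714286
Sxy = Σxy − (Σx)(Σy)/n = 4332.2 − 3381.985714 = 950.214286
b = Sxy/Sxx = 950.214286/311.714286 = 3.048350
a = ȳ − b·x̄ = 46.328571 − 3.048350·10.428571 = 14.538634
Set a + b·x = 48.1: x = (48.1 − 14.538634) / 3.048350 = 11.009682

11.010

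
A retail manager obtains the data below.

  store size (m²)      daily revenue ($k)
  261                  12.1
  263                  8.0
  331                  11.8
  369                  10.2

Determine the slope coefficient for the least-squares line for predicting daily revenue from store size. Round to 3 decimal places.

n = 4, Σx = 1224, Σy = 42.1, Σxy = 12931.7, Σx² = 383012
Sxx = Σx² − (Σx)²/n = 383012 − 374544 = 8468
Sxy = Σxy − (Σx)(Σy)/n = 12931.7 − 12882.6 = 49.1
b = Sxy/Sxx = 49.1/8468 = 0.005798

0.006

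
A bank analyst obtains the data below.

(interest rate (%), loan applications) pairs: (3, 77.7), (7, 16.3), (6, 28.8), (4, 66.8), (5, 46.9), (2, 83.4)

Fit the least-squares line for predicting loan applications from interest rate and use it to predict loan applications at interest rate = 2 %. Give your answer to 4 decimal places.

89.1810

n = 6, Σx = 27, Σy = 319.9, Σxy = 1188.5, Σx² = 139
Sxx = Σx² − (Σx)²/n = 139 − 121.5 = 17.5
Sxy = Σxy − (Σx)(Σy)/n = 1188.5 − 1439.55 = -251.05
b = Sxy/Sxx = -251.05/17.5 = -14.345714
a = ȳ − b·x̄ = 53.316667 − (-14.345714)·4.5 = 117.872381
ŷ(2) = a + b·2 = 117.872381 + (-14.345714)·2 = 89.180952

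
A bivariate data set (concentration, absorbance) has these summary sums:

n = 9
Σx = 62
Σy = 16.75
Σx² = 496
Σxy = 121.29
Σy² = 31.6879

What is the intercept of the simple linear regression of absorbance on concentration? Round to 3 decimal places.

1.271

Sxx = Σx² − (Σx)²/n = 496 − 427.111111 = 68.888889
Sxy = Σxy − (Σx)(Σy)/n = 121.29 − 115.388889 = 5.901111
b = Sxy/Sxx = 5.901111/68.888889 = 0.085661
a = ȳ − b·x̄ = 1.861111 − 0.085661·6.888889 = 1.271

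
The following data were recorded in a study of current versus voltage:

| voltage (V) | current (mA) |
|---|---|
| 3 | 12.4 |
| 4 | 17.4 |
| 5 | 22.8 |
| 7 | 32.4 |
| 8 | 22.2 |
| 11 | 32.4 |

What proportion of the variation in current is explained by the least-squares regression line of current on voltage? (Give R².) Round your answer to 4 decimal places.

0.6836

n = 6, Σx = 38, Σy = 139.6, Σxy = 981.6, Σx² = 284, Σy² = 3568.72
Sxx = Σx² − (Σx)²/n = 284 − 240.666667 = 43.333333
Sxy = Σxy − (Σx)(Σy)/n = 981.6 − 884.133333 = 97.466667
Syy = Σy² − (Σy)²/n = 3568.72 − 3248.026667 = 320.693333
R² = Sxy²/(Sxx·Syy) = (97.466667)²/(43.333333·320.693333) = 0.683597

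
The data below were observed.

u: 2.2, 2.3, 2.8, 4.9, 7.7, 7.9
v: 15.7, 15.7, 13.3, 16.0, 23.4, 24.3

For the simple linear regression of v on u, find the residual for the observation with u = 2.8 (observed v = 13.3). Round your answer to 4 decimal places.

-1.8129

n = 6, Σx = 27.8, Σy = 108.4, Σxy = 558.44, Σx² = 163.68
Sxx = Σx² − (Σx)²/n = 163.68 − 128.806667 = 34.873333
Sxy = Σxy − (Σx)(Σy)/n = 558.44 − 502.253333 = 56.186667
b = Sxy/Sxx = 56.186667/34.873333 = 1.611164
a = ȳ − b·x̄ = 18.066667 − 1.611164·4.633333 = 10.601606
ŷ(2.8) = 10.601606 + 1.611164·2.8 = 15.112866
residual = y − ŷ = 13.3 − 15.112866 = -1.812866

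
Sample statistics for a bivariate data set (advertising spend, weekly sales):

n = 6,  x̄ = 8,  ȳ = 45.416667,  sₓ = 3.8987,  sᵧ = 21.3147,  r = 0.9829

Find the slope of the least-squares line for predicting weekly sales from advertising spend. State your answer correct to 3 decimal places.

b = r · sᵧ/sₓ = 0.9829 · 21.3147/3.8987 = 5.373642

5.374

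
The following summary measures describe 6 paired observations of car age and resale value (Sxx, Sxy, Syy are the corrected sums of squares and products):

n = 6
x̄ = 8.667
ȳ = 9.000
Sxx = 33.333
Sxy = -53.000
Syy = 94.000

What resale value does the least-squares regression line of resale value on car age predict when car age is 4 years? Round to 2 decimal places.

16.42

b = Sxy/Sxx = -53/33.333 = -1.590016
a = ȳ − b·x̄ = 9 − (-1.590016)·8.667 = 22.780668
ŷ(4) = a + b·4 = 22.780668 + (-1.590016)·4 = 16.420604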